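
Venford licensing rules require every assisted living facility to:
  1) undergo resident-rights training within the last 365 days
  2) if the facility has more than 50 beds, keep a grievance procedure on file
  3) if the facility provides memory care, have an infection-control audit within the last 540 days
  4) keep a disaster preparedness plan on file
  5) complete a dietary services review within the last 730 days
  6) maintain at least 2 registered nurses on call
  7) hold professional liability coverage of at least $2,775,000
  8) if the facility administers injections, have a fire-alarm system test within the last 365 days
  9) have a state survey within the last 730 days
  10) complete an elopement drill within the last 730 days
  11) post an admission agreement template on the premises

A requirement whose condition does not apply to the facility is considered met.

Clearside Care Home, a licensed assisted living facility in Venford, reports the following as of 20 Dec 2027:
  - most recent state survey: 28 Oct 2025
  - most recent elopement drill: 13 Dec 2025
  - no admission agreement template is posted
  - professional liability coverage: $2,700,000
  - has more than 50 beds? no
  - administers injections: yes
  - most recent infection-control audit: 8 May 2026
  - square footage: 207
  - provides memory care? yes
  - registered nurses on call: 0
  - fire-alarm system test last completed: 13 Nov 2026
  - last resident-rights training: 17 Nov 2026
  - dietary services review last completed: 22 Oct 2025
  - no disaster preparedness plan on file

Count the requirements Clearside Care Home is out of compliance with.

1. resident-rights training 398 days ago vs limit 365 → not met
2. condition 'has more than 50 beds' does not hold → requirement n/a → met
3. condition 'provides memory care' holds; infection-control audit 591 days ago vs limit 540 → not met
4. disaster preparedness plan absent → not met
5. dietary services review 789 days ago vs limit 730 → not met
6. registered nurses on call 0 < 2 → not met
7. professional liability coverage $2,700,000 < $2,775,000 → not met
8. condition 'administers injections' holds; fire-alarm system test 402 days ago vs limit 365 → not met
9. state survey 783 days ago vs limit 730 → not met
10. elopement drill 737 days ago vs limit 730 → not met
11. admission agreement template absent → not met
Not met: 10 of 11

10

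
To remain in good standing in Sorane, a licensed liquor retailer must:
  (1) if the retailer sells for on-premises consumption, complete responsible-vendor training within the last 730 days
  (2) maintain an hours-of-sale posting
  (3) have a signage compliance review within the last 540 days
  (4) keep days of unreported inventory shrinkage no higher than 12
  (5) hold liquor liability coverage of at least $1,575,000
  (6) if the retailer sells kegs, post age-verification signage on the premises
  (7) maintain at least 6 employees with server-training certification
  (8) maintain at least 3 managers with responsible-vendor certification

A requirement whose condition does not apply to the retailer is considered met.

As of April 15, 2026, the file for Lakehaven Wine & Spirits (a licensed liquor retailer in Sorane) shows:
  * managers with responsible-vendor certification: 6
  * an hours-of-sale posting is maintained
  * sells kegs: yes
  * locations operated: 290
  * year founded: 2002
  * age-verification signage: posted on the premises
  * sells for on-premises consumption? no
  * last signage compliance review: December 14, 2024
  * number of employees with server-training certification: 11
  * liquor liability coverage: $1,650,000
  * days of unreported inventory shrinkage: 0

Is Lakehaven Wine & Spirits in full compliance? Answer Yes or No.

Yes

1. condition 'sells for on-premises consumption' does not hold → requirement n/a → met
2. hours-of-sale posting present → met
3. signage compliance review 487 days ago vs limit 540 → met
4. days of unreported inventory shrinkage 0 ≤ 12 → met
5. liquor liability coverage $1,650,000 ≥ $1,575,000 → met
6. condition 'sells kegs' holds; age-verification signage present → met
7. employees with server-training certification 11 ≥ 6 → met
8. managers with responsible-vendor certification 6 ≥ 3 → met
All met.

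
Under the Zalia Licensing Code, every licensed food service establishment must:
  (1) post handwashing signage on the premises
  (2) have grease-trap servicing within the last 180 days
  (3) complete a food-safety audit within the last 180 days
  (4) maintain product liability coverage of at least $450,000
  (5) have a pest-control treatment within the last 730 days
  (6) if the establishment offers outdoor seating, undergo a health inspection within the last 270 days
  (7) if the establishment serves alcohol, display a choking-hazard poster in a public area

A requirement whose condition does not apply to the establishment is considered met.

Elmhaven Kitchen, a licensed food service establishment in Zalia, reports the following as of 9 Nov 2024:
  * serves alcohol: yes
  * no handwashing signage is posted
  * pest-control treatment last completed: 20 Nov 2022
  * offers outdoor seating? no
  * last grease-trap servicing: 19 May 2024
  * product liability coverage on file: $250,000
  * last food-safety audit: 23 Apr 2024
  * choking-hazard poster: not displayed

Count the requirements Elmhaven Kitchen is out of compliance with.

4

1. handwashing signage absent → not met
2. grease-trap servicing 174 days ago vs limit 180 → met
3. food-safety audit 200 days ago vs limit 180 → not met
4. product liability coverage $250,000 < $450,000 → not met
5. pest-control treatment 720 days ago vs limit 730 → met
6. condition 'offers outdoor seating' does not hold → requirement n/a → met
7. condition 'serves alcohol' holds; choking-hazard poster absent → not met
Not met: 4 of 7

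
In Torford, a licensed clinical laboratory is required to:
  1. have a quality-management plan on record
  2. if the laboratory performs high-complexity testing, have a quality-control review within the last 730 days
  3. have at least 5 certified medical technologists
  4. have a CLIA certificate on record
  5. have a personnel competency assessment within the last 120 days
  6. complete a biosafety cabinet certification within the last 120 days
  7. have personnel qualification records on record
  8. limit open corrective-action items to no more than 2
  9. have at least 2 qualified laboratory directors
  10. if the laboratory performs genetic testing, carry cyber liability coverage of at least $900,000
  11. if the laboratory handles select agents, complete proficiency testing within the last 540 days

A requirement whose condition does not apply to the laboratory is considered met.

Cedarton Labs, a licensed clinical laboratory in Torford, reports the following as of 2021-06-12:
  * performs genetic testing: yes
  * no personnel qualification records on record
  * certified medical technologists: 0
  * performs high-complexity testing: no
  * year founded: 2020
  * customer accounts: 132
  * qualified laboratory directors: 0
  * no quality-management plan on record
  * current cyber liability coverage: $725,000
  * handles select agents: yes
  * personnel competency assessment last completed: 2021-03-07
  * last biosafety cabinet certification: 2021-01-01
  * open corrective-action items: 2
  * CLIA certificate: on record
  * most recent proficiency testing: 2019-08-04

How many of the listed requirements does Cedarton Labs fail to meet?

7

1. quality-management plan absent → not met
2. condition 'performs high-complexity testing' does not hold → requirement n/a → met
3. certified medical technologists 0 < 5 → not met
4. CLIA certificate present → met
5. personnel competency assessment 97 days ago vs limit 120 → met
6. biosafety cabinet certification 162 days ago vs limit 120 → not met
7. personnel qualification records absent → not met
8. open corrective-action items 2 ≤ 2 → met
9. qualified laboratory directors 0 < 2 → not met
10. condition 'performs genetic testing' holds; cyber liability coverage $725,000 < $900,000 → not met
11. condition 'handles select agents' holds; proficiency testing 678 days ago vs limit 540 → not met
Not met: 7 of 11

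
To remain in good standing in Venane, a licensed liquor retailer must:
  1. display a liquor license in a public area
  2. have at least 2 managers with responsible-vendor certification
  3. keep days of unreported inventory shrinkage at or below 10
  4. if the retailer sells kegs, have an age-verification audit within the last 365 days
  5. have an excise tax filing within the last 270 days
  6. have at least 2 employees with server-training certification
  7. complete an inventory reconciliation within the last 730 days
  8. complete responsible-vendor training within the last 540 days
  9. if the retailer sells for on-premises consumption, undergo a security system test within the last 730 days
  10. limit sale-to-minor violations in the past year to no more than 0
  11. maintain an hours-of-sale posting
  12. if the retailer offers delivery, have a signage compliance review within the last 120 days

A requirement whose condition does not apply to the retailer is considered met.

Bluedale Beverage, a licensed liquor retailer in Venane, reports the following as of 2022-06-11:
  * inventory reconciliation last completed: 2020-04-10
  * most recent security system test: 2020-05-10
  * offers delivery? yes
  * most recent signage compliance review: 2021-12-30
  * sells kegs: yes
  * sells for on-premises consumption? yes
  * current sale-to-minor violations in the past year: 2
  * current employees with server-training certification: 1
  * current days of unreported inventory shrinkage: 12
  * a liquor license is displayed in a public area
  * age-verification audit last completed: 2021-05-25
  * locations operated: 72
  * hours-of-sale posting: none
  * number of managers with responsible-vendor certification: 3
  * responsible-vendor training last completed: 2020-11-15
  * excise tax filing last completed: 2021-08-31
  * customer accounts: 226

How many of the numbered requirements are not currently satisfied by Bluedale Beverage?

1. liquor license present → met
2. managers with responsible-vendor certification 3 ≥ 2 → met
3. days of unreported inventory shrinkage 12 > 10 → not met
4. condition 'sells kegs' holds; age-verification audit 382 days ago vs limit 365 → not met
5. excise tax filing 284 days ago vs limit 270 → not met
6. employees with server-training certification 1 < 2 → not met
7. inventory reconciliation 792 days ago vs limit 730 → not met
8. responsible-vendor training 573 days ago vs limit 540 → not met
9. condition 'sells for on-premises consumption' holds; security system test 762 days ago vs limit 730 → not met
10. sale-to-minor violations in the past year 2 > 0 → not met
11. hours-of-sale posting absent → not met
12. condition 'offers delivery' holds; signage compliance review 163 days ago vs limit 120 → not met
Not met: 10 of 12

10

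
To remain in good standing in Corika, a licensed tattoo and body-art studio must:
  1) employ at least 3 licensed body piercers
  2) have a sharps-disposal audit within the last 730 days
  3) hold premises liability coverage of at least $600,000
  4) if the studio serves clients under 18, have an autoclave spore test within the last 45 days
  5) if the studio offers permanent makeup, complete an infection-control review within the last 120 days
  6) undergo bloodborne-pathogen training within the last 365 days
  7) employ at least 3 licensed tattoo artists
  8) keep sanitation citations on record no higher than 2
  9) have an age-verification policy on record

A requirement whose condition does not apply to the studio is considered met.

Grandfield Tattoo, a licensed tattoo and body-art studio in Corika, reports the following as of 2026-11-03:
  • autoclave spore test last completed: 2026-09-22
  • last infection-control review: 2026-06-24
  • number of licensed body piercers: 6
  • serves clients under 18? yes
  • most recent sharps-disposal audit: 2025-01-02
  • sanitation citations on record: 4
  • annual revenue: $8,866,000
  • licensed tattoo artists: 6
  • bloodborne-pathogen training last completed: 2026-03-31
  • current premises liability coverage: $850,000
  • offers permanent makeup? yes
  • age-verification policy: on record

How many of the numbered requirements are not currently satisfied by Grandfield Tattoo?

1. licensed body piercers 6 ≥ 3 → met
2. sharps-disposal audit 670 days ago vs limit 730 → met
3. premises liability coverage $850,000 ≥ $600,000 → met
4. condition 'serves clients under 18' holds; autoclave spore test 42 days ago vs limit 45 → met
5. condition 'offers permanent makeup' holds; infection-control review 132 days ago vs limit 120 → not met
6. bloodborne-pathogen training 217 days ago vs limit 365 → met
7. licensed tattoo artists 6 ≥ 3 → met
8. sanitation citations on record 4 > 2 → not met
9. age-verification policy present → met
Not met: 2 of 9

2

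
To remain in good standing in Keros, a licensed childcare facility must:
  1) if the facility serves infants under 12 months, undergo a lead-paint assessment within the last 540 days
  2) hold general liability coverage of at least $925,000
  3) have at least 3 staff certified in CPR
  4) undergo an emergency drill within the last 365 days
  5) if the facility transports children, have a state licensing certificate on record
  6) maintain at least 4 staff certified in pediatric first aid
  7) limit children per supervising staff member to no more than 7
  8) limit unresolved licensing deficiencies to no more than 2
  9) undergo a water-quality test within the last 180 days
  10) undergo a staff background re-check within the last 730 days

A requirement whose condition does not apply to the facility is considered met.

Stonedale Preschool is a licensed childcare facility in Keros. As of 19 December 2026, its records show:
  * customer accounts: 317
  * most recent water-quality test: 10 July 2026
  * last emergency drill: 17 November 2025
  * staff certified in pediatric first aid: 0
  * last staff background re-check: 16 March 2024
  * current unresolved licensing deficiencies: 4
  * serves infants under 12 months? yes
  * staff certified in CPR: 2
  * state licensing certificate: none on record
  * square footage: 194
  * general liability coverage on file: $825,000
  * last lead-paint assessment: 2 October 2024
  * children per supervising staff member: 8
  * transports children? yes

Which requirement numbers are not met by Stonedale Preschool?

1, 2, 3, 4, 5, 6, 7, 8, 10

1. condition 'serves infants under 12 months' holds; lead-paint assessment 808 days ago vs limit 540 → not met
2. general liability coverage $825,000 < $925,000 → not met
3. staff certified in CPR 2 < 3 → not met
4. emergency drill 397 days ago vs limit 365 → not met
5. condition 'transports children' holds; state licensing certificate absent → not met
6. staff certified in pediatric first aid 0 < 4 → not met
7. children per supervising staff member 8 > 7 → not met
8. unresolved licensing deficiencies 4 > 2 → not met
9. water-quality test 162 days ago vs limit 180 → met
10. staff background re-check 1008 days ago vs limit 730 → not met
Not met: 1, 2, 3, 4, 5, 6, 7, 8, 10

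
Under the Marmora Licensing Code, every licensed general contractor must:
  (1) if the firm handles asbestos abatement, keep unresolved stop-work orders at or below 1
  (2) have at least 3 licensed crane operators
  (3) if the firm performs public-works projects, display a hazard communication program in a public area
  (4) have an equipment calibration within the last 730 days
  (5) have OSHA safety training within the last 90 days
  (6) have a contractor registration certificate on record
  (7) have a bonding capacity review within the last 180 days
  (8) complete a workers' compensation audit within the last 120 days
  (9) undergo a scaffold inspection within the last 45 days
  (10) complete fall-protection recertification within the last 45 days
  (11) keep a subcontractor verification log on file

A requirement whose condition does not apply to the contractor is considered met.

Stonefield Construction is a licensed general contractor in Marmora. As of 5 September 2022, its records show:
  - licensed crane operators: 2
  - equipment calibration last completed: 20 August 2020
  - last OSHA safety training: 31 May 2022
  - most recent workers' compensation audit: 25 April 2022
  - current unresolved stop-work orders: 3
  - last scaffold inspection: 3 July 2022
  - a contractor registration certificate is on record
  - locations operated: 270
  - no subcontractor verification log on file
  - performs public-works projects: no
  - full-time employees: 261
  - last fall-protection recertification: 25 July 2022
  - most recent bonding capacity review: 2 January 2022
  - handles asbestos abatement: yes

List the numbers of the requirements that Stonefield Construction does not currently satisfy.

1, 2, 4, 5, 7, 8, 9, 11

1. condition 'handles asbestos abatement' holds; unresolved stop-work orders 3 > 1 → not met
2. licensed crane operators 2 < 3 → not met
3. condition 'performs public-works projects' does not hold → requirement n/a → met
4. equipment calibration 746 days ago vs limit 730 → not met
5. OSHA safety training 97 days ago vs limit 90 → not met
6. contractor registration certificate present → met
7. bonding capacity review 246 days ago vs limit 180 → not met
8. workers' compensation audit 133 days ago vs limit 120 → not met
9. scaffold inspection 64 days ago vs limit 45 → not met
10. fall-protection recertification 42 days ago vs limit 45 → met
11. subcontractor verification log absent → not met
Not met: 1, 2, 4, 5, 7, 8, 9, 11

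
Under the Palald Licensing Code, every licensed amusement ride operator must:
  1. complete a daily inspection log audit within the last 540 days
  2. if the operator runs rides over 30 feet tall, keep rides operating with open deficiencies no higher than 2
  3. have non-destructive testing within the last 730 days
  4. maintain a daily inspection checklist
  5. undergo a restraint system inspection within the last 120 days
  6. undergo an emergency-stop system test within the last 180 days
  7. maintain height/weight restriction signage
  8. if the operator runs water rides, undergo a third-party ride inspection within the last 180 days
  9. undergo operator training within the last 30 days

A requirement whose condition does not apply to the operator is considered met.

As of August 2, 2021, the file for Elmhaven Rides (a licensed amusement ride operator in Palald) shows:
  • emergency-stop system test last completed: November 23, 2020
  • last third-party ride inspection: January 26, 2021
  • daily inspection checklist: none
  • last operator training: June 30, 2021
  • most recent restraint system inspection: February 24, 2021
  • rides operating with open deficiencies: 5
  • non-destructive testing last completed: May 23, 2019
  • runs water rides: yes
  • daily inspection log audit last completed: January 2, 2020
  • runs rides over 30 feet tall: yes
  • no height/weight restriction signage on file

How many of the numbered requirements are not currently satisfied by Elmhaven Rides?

9

1. daily inspection log audit 578 days ago vs limit 540 → not met
2. condition 'runs rides over 30 feet tall' holds; rides operating with open deficiencies 5 > 2 → not met
3. non-destructive testing 802 days ago vs limit 730 → not met
4. daily inspection checklist absent → not met
5. restraint system inspection 159 days ago vs limit 120 → not met
6. emergency-stop system test 252 days ago vs limit 180 → not met
7. height/weight restriction signage absent → not met
8. condition 'runs water rides' holds; third-party ride inspection 188 days ago vs limit 180 → not met
9. operator training 33 days ago vs limit 30 → not met
Not met: 9 of 9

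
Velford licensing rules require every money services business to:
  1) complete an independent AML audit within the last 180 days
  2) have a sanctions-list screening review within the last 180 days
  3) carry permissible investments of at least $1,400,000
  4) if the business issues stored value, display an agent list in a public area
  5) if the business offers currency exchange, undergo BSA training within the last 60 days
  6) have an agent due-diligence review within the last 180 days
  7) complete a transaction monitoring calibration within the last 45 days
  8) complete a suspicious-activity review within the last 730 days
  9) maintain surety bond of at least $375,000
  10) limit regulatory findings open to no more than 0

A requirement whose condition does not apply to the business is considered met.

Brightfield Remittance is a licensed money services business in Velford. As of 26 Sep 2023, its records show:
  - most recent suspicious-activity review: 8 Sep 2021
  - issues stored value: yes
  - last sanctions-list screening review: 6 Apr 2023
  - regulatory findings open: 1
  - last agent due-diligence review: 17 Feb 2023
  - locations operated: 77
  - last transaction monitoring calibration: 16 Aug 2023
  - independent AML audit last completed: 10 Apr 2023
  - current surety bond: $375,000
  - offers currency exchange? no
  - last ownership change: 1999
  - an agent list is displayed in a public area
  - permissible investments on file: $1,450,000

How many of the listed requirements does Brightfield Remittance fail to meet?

3

1. independent AML audit 169 days ago vs limit 180 → met
2. sanctions-list screening review 173 days ago vs limit 180 → met
3. permissible investments $1,450,000 ≥ $1,400,000 → met
4. condition 'issues stored value' holds; agent list present → met
5. condition 'offers currency exchange' does not hold → requirement n/a → met
6. agent due-diligence review 221 days ago vs limit 180 → not met
7. transaction monitoring calibration 41 days ago vs limit 45 → met
8. suspicious-activity review 748 days ago vs limit 730 → not met
9. surety bond $375,000 ≥ $375,000 → met
10. regulatory findings open 1 > 0 → not met
Not met: 3 of 10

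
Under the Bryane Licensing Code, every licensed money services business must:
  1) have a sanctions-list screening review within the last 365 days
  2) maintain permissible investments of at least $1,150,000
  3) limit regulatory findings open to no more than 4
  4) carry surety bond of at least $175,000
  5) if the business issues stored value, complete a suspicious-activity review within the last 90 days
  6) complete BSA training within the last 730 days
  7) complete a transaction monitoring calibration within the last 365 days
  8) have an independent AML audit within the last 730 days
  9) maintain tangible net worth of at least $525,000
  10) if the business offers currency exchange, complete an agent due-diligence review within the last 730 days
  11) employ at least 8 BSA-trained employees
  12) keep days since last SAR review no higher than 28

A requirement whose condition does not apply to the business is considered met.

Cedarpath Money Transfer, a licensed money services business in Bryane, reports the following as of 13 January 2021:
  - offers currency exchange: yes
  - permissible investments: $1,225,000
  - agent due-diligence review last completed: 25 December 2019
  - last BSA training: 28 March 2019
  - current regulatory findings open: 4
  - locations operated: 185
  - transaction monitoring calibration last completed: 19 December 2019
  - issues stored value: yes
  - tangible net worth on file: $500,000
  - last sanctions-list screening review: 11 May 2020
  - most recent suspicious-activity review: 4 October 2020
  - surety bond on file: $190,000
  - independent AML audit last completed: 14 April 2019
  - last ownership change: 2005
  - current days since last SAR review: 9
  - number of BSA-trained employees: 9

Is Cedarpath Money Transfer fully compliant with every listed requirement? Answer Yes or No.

1. sanctions-list screening review 247 days ago vs limit 365 → met
2. permissible investments $1,225,000 ≥ $1,150,000 → met
3. regulatory findings open 4 ≤ 4 → met
4. surety bond $190,000 ≥ $175,000 → met
5. condition 'issues stored value' holds; suspicious-activity review 101 days ago vs limit 90 → not met
6. BSA training 657 days ago vs limit 730 → met
7. transaction monitoring calibration 391 days ago vs limit 365 → not met
8. independent AML audit 640 days ago vs limit 730 → met
9. tangible net worth $500,000 < $525,000 → not met
10. condition 'offers currency exchange' holds; agent due-diligence review 385 days ago vs limit 730 → met
11. BSA-trained employees 9 ≥ 8 → met
12. days since last SAR review 9 ≤ 28 → met
Not met: 5, 7, 9

No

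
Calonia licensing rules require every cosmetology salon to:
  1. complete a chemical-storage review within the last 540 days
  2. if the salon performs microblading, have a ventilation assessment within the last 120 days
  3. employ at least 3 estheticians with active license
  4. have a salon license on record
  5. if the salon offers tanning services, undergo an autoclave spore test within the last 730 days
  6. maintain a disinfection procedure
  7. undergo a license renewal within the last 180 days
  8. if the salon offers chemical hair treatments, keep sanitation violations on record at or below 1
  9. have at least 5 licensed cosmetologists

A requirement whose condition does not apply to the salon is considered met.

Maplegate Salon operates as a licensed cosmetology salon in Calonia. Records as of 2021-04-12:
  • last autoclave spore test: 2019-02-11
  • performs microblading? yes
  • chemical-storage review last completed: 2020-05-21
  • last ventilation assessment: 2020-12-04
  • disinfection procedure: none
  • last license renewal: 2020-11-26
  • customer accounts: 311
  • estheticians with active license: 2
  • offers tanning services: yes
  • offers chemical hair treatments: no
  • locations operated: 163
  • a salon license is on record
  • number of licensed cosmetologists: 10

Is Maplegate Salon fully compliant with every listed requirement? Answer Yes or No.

No

1. chemical-storage review 326 days ago vs limit 540 → met
2. condition 'performs microblading' holds; ventilation assessment 129 days ago vs limit 120 → not met
3. estheticians with active license 2 < 3 → not met
4. salon license present → met
5. condition 'offers tanning services' holds; autoclave spore test 791 days ago vs limit 730 → not met
6. disinfection procedure absent → not met
7. license renewal 137 days ago vs limit 180 → met
8. condition 'offers chemical hair treatments' does not hold → requirement n/a → met
9. licensed cosmetologists 10 ≥ 5 → met
Not met: 2, 3, 5, 6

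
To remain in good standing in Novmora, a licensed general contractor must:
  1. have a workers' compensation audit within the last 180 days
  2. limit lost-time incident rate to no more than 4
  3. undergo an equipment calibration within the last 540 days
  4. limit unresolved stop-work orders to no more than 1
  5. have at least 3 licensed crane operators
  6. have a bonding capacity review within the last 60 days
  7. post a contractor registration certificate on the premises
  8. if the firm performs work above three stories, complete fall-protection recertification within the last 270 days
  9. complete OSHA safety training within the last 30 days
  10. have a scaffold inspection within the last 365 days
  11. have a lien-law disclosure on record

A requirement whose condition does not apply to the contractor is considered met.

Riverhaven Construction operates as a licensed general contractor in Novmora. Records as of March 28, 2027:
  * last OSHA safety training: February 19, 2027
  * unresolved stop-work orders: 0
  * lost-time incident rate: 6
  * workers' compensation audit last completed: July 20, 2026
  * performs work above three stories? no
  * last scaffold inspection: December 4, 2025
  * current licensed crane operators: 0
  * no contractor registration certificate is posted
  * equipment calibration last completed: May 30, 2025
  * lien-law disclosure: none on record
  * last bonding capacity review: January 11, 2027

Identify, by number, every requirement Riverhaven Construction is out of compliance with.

1, 2, 3, 5, 6, 7, 9, 10, 11

1. workers' compensation audit 251 days ago vs limit 180 → not met
2. lost-time incident rate 6 > 4 → not met
3. equipment calibration 667 days ago vs limit 540 → not met
4. unresolved stop-work orders 0 ≤ 1 → met
5. licensed crane operators 0 < 3 → not met
6. bonding capacity review 76 days ago vs limit 60 → not met
7. contractor registration certificate absent → not met
8. condition 'performs work above three stories' does not hold → requirement n/a → met
9. OSHA safety training 37 days ago vs limit 30 → not met
10. scaffold inspection 479 days ago vs limit 365 → not met
11. lien-law disclosure absent → not met
Not met: 1, 2, 3, 5, 6, 7, 9, 10, 11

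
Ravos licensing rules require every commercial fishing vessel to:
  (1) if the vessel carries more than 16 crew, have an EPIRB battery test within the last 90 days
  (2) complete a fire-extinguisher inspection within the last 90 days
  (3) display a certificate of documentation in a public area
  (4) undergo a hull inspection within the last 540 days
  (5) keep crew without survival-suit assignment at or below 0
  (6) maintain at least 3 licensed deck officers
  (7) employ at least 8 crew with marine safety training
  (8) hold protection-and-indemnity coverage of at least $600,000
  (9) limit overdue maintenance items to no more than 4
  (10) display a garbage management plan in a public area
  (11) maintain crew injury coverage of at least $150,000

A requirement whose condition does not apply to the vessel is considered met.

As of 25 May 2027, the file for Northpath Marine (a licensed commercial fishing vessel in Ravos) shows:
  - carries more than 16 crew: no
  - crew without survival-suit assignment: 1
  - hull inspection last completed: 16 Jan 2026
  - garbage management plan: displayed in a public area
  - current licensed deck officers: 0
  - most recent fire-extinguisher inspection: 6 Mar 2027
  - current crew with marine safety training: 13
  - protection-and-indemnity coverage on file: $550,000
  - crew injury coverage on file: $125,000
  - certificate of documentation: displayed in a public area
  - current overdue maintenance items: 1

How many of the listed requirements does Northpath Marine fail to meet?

4

1. condition 'carries more than 16 crew' does not hold → requirement n/a → met
2. fire-extinguisher inspection 80 days ago vs limit 90 → met
3. certificate of documentation present → met
4. hull inspection 494 days ago vs limit 540 → met
5. crew without survival-suit assignment 1 > 0 → not met
6. licensed deck officers 0 < 3 → not met
7. crew with marine safety training 13 ≥ 8 → met
8. protection-and-indemnity coverage $550,000 < $600,000 → not met
9. overdue maintenance items 1 ≤ 4 → met
10. garbage management plan present → met
11. crew injury coverage $125,000 < $150,000 → not met
Not met: 4 of 11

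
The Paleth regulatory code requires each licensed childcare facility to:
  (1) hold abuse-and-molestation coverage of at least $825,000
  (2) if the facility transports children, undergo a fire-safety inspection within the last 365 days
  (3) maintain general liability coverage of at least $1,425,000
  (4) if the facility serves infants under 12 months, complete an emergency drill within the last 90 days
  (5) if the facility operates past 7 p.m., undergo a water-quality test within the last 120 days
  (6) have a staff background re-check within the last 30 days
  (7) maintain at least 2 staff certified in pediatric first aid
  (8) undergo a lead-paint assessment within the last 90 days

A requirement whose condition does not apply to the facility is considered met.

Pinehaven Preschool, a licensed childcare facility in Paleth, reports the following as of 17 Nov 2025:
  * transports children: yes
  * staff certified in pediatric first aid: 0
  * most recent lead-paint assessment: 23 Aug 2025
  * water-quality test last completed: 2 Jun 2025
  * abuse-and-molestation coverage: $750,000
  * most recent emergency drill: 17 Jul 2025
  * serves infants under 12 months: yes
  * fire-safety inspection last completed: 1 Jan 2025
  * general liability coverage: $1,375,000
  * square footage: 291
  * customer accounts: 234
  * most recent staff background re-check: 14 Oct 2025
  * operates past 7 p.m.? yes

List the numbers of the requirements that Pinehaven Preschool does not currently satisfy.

1, 3, 4, 5, 6, 7

1. abuse-and-molestation coverage $750,000 < $825,000 → not met
2. condition 'transports children' holds; fire-safety inspection 320 days ago vs limit 365 → met
3. general liability coverage $1,375,000 < $1,425,000 → not met
4. condition 'serves infants under 12 months' holds; emergency drill 123 days ago vs limit 90 → not met
5. condition 'operates past 7 p.m.' holds; water-quality test 168 days ago vs limit 120 → not met
6. staff background re-check 34 days ago vs limit 30 → not met
7. staff certified in pediatric first aid 0 < 2 → not met
8. lead-paint assessment 86 days ago vs limit 90 → met
Not met: 1, 3, 4, 5, 6, 7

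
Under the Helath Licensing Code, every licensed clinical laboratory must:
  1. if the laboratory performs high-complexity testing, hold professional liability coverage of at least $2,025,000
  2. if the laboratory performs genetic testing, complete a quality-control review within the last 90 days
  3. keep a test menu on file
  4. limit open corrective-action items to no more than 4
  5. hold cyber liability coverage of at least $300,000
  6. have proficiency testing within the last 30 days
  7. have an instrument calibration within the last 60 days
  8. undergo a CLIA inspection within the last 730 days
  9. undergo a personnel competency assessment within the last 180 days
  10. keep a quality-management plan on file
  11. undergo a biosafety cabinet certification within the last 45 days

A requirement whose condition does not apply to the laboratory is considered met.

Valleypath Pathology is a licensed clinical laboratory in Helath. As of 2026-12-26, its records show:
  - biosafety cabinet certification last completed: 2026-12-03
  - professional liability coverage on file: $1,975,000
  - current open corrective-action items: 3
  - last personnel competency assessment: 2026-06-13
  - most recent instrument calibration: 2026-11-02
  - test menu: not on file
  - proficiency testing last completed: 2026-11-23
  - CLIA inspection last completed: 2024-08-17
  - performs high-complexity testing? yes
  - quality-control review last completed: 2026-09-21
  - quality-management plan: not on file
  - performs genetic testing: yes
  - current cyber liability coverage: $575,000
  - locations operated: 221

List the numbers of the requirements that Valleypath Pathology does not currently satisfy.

1. condition 'performs high-complexity testing' holds; professional liability coverage $1,975,000 < $2,025,000 → not met
2. condition 'performs genetic testing' holds; quality-control review 96 days ago vs limit 90 → not met
3. test menu absent → not met
4. open corrective-action items 3 ≤ 4 → met
5. cyber liability coverage $575,000 ≥ $300,000 → met
6. proficiency testing 33 days ago vs limit 30 → not met
7. instrument calibration 54 days ago vs limit 60 → met
8. CLIA inspection 861 days ago vs limit 730 → not met
9. personnel competency assessment 196 days ago vs limit 180 → not met
10. quality-management plan absent → not met
11. biosafety cabinet certification 23 days ago vs limit 45 → met
Not met: 1, 2, 3, 6, 8, 9, 10

1, 2, 3, 6, 8, 9, 10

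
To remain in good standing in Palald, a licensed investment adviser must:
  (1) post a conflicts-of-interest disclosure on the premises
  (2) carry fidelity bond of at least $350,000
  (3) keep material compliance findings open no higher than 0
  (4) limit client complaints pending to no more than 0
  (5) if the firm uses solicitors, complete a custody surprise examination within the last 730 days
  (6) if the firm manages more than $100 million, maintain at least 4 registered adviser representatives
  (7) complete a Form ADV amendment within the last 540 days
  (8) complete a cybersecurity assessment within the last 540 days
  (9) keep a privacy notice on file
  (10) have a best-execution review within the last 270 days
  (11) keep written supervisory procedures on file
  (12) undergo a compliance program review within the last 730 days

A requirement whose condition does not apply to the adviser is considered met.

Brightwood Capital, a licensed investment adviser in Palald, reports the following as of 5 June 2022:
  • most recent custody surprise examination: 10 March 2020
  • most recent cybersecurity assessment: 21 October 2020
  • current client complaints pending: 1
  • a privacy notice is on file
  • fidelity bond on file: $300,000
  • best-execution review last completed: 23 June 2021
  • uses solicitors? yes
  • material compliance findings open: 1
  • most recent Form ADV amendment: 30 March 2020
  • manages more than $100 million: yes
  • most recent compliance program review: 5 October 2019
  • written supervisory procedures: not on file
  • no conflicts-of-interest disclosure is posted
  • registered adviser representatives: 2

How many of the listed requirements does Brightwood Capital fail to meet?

11

1. conflicts-of-interest disclosure absent → not met
2. fidelity bond $300,000 < $350,000 → not met
3. material compliance findings open 1 > 0 → not met
4. client complaints pending 1 > 0 → not met
5. condition 'uses solicitors' holds; custody surprise examination 817 days ago vs limit 730 → not met
6. condition 'manages more than $100 million' holds; registered adviser representatives 2 < 4 → not met
7. Form ADV amendment 797 days ago vs limit 540 → not met
8. cybersecurity assessment 592 days ago vs limit 540 → not met
9. privacy notice present → met
10. best-execution review 347 days ago vs limit 270 → not met
11. written supervisory procedures absent → not met
12. compliance program review 974 days ago vs limit 730 → not met
Not met: 11 of 12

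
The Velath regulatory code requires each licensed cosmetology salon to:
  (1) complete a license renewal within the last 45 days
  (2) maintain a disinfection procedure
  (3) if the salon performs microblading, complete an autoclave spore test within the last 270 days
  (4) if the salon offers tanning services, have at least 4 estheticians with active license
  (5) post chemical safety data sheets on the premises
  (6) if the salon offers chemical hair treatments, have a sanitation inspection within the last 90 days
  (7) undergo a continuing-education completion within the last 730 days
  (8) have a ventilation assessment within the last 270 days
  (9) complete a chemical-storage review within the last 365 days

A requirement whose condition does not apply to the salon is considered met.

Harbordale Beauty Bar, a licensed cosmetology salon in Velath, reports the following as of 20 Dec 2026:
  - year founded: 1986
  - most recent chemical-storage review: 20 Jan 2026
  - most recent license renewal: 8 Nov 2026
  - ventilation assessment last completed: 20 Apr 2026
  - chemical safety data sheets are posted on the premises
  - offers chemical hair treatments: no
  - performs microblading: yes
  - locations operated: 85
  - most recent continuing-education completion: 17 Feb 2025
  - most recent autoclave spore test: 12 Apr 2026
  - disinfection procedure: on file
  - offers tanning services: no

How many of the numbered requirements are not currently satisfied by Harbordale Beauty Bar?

0

1. license renewal 42 days ago vs limit 45 → met
2. disinfection procedure present → met
3. condition 'performs microblading' holds; autoclave spore test 252 days ago vs limit 270 → met
4. condition 'offers tanning services' does not hold → requirement n/a → met
5. chemical safety data sheets present → met
6. condition 'offers chemical hair treatments' does not hold → requirement n/a → met
7. continuing-education completion 671 days ago vs limit 730 → met
8. ventilation assessment 244 days ago vs limit 270 → met
9. chemical-storage review 334 days ago vs limit 365 → met
Not met: 0 of 9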